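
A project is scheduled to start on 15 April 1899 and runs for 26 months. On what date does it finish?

Counting forward 26 months from April 15, 1899.
month 4 + 26 = 30, which is month 6 of year 1901 → June 1901.
Day 15 is valid in June, giving June 15, 1901.

June 15, 1901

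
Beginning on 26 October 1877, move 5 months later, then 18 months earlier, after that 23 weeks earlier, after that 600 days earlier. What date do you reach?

Advancing 5 months from October 26, 1877:
month 10 + 5 = 15, which is month 3 of year 1878 → March 1878.
Day 26 is valid in March, giving March 26, 1878.
Going back 18 months from March 26, 1878:
month 3 − 18 = -15, which is month 9 of year 1876 → September 1876.
Day 26 is valid in September, giving September 26, 1876.
Subtracting 23 weeks (= 161 days) from September 26, 1876:
Going back 26 days from September 26, 1876 reaches the end of the previous month; 161 − 26 = 135 left.
August 1876 has 31 days: 135 − 31 = 104 left.
July 1876 has 31 days: 104 − 31 = 73 left.
June 1876 has 30 days: 73 − 30 = 43 left.
May 1876 has 31 days: 43 − 31 = 12 left.
April 1876 has 30 days; 30 − 12 = 18 → April 18, 1876.
Subtracting 600 days from April 18, 1876:
Going back 18 days from April 18, 1876 reaches the end of the previous month; 600 − 18 = 582 left.
March 1876 has 31 days: 582 − 31 = 551 left.
February 1876 has 29 days (1876 is a leap year): 551 − 29 = 522 left.
January 1876 has 31 days: 522 − 31 = 491 left.
December 1875 has 31 days: 491 − 31 = 460 left.
November 1875 has 30 days: 460 − 30 = 430 left.
October 1875 has 31 days: 430 − 31 = 399 left.
September 1875 has 30 days: 399 − 30 = 369 left.
August 1875 has 31 days: 369 − 31 = 338 left.
July 1875 has 31 days: 338 − 31 = 307 left.
June 1875 has 30 days: 307 − 30 = 277 left.
May 1875 has 31 days: 277 − 31 = 246 left.
April 1875 has 30 days: 246 − 30 = 216 left.
March 1875 has 31 days: 216 − 31 = 185 left.
February 1875 has 28 days (1875 is not a leap year): 185 − 28 = 157 left.
January 1875 has 31 days: 157 − 31 = 126 left.
December 1874 has 31 days: 126 − 31 = 95 left.
November 1874 has 30 days: 95 − 30 = 65 left.
October 1874 has 31 days: 65 − 31 = 34 left.
September 1874 has 30 days: 34 − 30 = 4 left.
August 1874 has 31 days; 31 − 4 = 27 → August 27, 1874.

August 27, 1874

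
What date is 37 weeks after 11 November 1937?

July 28, 1938

Adding 37 weeks = 259 days from November 11, 1937.
November has 30 days, so 30 − 11 = 19 days remain after November 11, 1937; 259 − 19 = 240 left.
December 1937 has 31 days: 240 − 31 = 209 left.
January 1938 has 31 days: 209 − 31 = 178 left.
February 1938 has 28 days (1938 is not a leap year): 178 − 28 = 150 left.
March 1938 has 31 days: 150 − 31 = 119 left.
April 1938 has 30 days: 119 − 30 = 89 left.
May 1938 has 31 days: 89 − 31 = 58 left.
June 1938 has 30 days: 58 − 30 = 28 left.
28 days into July 1938 → July 28, 1938.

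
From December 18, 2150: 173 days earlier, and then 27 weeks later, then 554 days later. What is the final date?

July 10, 2152

Counting back 173 days from December 18, 2150:
Going back 18 days from December 18, 2150 reaches the end of the previous month; 173 − 18 = 155 left.
November 2150 has 30 days: 155 − 30 = 125 left.
October 2150 has 31 days: 125 − 31 = 94 left.
September 2150 has 30 days: 94 − 30 = 64 left.
August 2150 has 31 days: 64 − 31 = 33 left.
July 2150 has 31 days: 33 − 31 = 2 left.
June 2150 has 30 days; 30 − 2 = 28 → June 28, 2150.
Adding 27 weeks (= 189 days) from June 28, 2150:
June has 30 days, so 30 − 28 = 2 days remain after June 28, 2150; 189 − 2 = 187 left.
July 2150 has 31 days: 187 − 31 = 156 left.
August 2150 has 31 days: 156 − 31 = 125 left.
September 2150 has 30 days: 125 − 30 = 95 left.
October 2150 has 31 days: 95 − 31 = 64 left.
November 2150 has 30 days: 64 − 30 = 34 left.
December 2150 has 31 days: 34 − 31 = 3 left.
3 days into January 2151 → January 3, 2151.
Advancing 554 days from January 3, 2151:
January has 31 days, so 31 − 3 = 28 days remain after January 3, 2151; 554 − 28 = 526 left.
February 2151 has 28 days (2151 is not a leap year): 526 − 28 = 498 left.
March 2151 has 31 days: 498 − 31 = 467 left.
April 2151 has 30 days: 467 − 30 = 437 left.
May 2151 has 31 days: 437 − 31 = 406 left.
June 2151 has 30 days: 406 − 30 = 376 left.
July 2151 has 31 days: 376 − 31 = 345 left.
August 2151 has 31 days: 345 − 31 = 314 left.
September 2151 has 30 days: 314 − 30 = 284 left.
October 2151 has 31 days: 284 − 31 = 253 left.
November 2151 has 30 days: 253 − 30 = 223 left.
December 2151 has 31 days: 223 − 31 = 192 left.
January 2152 has 31 days: 192 − 31 = 161 left.
February 2152 has 29 days (2152 is a leap year): 161 − 29 = 132 left.
March 2152 has 31 days: 132 − 31 = 101 left.
April 2152 has 30 days: 101 − 30 = 71 left.
May 2152 has 31 days: 71 − 31 = 40 left.
June 2152 has 30 days: 40 − 30 = 10 left.
10 days into July 2152 → July 10, 2152.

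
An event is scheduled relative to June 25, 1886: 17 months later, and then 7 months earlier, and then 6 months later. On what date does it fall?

Adding 17 months from June 25, 1886:
month 6 + 17 = 23, which is month 11 of year 1887 → November 1887.
Day 25 is valid in November, giving November 25, 1887.
Counting back 7 months from November 25, 1887:
month 11 − 7 = 4 → April 1887.
Day 25 is valid in April, giving April 25, 1887.
Advancing 6 months from April 25, 1887:
month 4 + 6 = 10 → October 1887.
Day 25 is valid in October, giving October 25, 1887.

October 25, 1887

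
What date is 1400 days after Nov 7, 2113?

September 7, 2117

Adding 1400 days from November 7, 2113.
November has 30 days, so 30 − 7 = 23 days remain after November 7, 2113; 1400 − 23 = 1377 left.
December 2113 has 31 days: 1377 − 31 = 1346 left.
January 2114 has 31 days: 1346 − 31 = 1315 left.
February 2114 has 28 days (2114 is not a leap year): 1315 − 28 = 1287 left.
March 2114 has 31 days: 1287 − 31 = 1256 left.
April 2114 has 30 days: 1256 − 30 = 1226 left.
May 2114 has 31 days: 1226 − 31 = 1195 left.
June 2114 has 30 days: 1195 − 30 = 1165 left.
July 2114 has 31 days: 1165 − 31 = 1134 left.
August 2114 has 31 days: 1134 − 31 = 1103 left.
September 2114 has 30 days: 1103 − 30 = 1073 left.
October 2114 has 31 days: 1073 − 31 = 1042 left.
November 2114 has 30 days: 1042 − 30 = 1012 left.
December 2114 has 31 days: 1012 − 31 = 981 left.
January 2115 has 31 days: 981 − 31 = 950 left.
February 2115 has 28 days (2115 is not a leap year): 950 − 28 = 922 left.
March 2115 has 31 days: 922 − 31 = 891 left.
April 2115 has 30 days: 891 − 30 = 861 left.
May 2115 has 31 days: 861 − 31 = 830 left.
June 2115 has 30 days: 830 − 30 = 800 left.
July 2115 has 31 days: 800 − 31 = 769 left.
August 2115 has 31 days: 769 − 31 = 738 left.
September 2115 has 30 days: 738 − 30 = 708 left.
October 2115 has 31 days: 708 − 31 = 677 left.
November 2115 has 30 days: 677 − 30 = 647 left.
December 2115 has 31 days: 647 − 31 = 616 left.
January 2116 has 31 days: 616 − 31 = 585 left.
February 2116 has 29 days (2116 is a leap year): 585 − 29 = 556 left.
March 2116 has 31 days: 556 − 31 = 525 left.
April 2116 has 30 days: 525 − 30 = 495 left.
May 2116 has 31 days: 495 − 31 = 464 left.
June 2116 has 30 days: 464 − 30 = 434 left.
July 2116 has 31 days: 434 − 31 = 403 left.
August 2116 has 31 days: 403 − 31 = 372 left.
September 2116 has 30 days: 372 − 30 = 342 left.
October 2116 has 31 days: 342 − 31 = 311 left.
November 2116 has 30 days: 311 − 30 = 281 left.
December 2116 has 31 days: 281 − 31 = 250 left.
January 2117 has 31 days: 250 − 31 = 219 left.
February 2117 has 28 days (2117 is not a leap year): 219 − 28 = 191 left.
March 2117 has 31 days: 191 − 31 = 160 left.
April 2117 has 30 days: 160 − 30 = 130 left.
May 2117 has 31 days: 130 − 31 = 99 left.
June 2117 has 30 days: 99 − 30 = 69 left.
July 2117 has 31 days: 69 − 31 = 38 left.
August 2117 has 31 days: 38 − 31 = 7 left.
7 days into September 2117 → September 7, 2117.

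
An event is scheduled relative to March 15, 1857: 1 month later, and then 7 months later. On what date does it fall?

November 15, 1857

Adding 1 month from March 15, 1857:
month 3 + 1 = 4 → April 1857.
Day 15 is valid in April, giving April 15, 1857.
Adding 7 months from April 15, 1857:
month 4 + 7 = 11 → November 1857.
Day 15 is valid in November, giving November 15, 1857.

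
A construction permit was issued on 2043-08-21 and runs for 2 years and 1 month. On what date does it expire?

Advancing 2 years and 1 month from August 21, 2043.
+2 years → 2045; month 8 + 1 = 9 → September 2045.
Day 21 is valid in September, giving September 21, 2045.

September 21, 2045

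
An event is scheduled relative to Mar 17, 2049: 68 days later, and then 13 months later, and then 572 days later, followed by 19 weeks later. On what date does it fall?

May 29, 2052

Advancing 68 days from March 17, 2049:
March has 31 days, so 31 − 17 = 14 days remain after March 17, 2049; 68 − 14 = 54 left.
April 2049 has 30 days: 54 − 30 = 24 left.
24 days into May 2049 → May 24, 2049.
Counting forward 13 months from May 24, 2049:
month 5 + 13 = 18, which is month 6 of year 2050 → June 2050.
Day 24 is valid in June, giving June 24, 2050.
Adding 572 days from June 24, 2050:
June has 30 days, so 30 − 24 = 6 days remain after June 24, 2050; 572 − 6 = 566 left.
July 2050 has 31 days: 566 − 31 = 535 left.
August 2050 has 31 days: 535 − 31 = 504 left.
September 2050 has 30 days: 504 − 30 = 474 left.
October 2050 has 31 days: 474 − 31 = 443 left.
November 2050 has 30 days: 443 − 30 = 413 left.
December 2050 has 31 days: 413 − 31 = 382 left.
January 2051 has 31 days: 382 − 31 = 351 left.
February 2051 has 28 days (2051 is not a leap year): 351 − 28 = 323 left.
March 2051 has 31 days: 323 − 31 = 292 left.
April 2051 has 30 days: 292 − 30 = 262 left.
May 2051 has 31 days: 262 − 31 = 231 left.
June 2051 has 30 days: 231 − 30 = 201 left.
July 2051 has 31 days: 201 − 31 = 170 left.
August 2051 has 31 days: 170 − 31 = 139 left.
September 2051 has 30 days: 139 − 30 = 109 left.
October 2051 has 31 days: 109 − 31 = 78 left.
November 2051 has 30 days: 78 − 30 = 48 left.
December 2051 has 31 days: 48 − 31 = 17 left.
17 days into January 2052 → January 17, 2052.
Counting forward 19 weeks (= 133 days) from January 17, 2052:
January has 31 days, so 31 − 17 = 14 days remain after January 17, 2052; 133 − 14 = 119 left.
February 2052 has 29 days (2052 is a leap year): 119 − 29 = 90 left.
March 2052 has 31 days: 90 − 31 = 59 left.
April 2052 has 30 days: 59 − 30 = 29 left.
29 days into May 2052 → May 29, 2052.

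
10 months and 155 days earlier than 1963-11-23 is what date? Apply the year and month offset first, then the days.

Going back 10 months and 155 days from November 23, 1963: first the month/year part, then the days.
month 11 − 10 = 1 → January 1963.
Day 23 is valid in January, giving January 23, 1963.
Now subtract 155 days from January 23, 1963.
Going back 23 days from January 23, 1963 reaches the end of the previous month; 155 − 23 = 132 left.
December 1962 has 31 days: 132 − 31 = 101 left.
November 1962 has 30 days: 101 − 30 = 71 left.
October 1962 has 31 days: 71 − 31 = 40 left.
September 1962 has 30 days: 40 − 30 = 10 left.
August 1962 has 31 days; 31 − 10 = 21 → August 21, 1962.

August 21, 1962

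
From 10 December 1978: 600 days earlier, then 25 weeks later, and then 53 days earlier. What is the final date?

August 19, 1977

Going back 600 days from December 10, 1978:
Going back 10 days from December 10, 1978 reaches the end of the previous month; 600 − 10 = 590 left.
November 1978 has 30 days: 590 − 30 = 560 left.
October 1978 has 31 days: 560 − 31 = 529 left.
September 1978 has 30 days: 529 − 30 = 499 left.
August 1978 has 31 days: 499 − 31 = 468 left.
July 1978 has 31 days: 468 − 31 = 437 left.
June 1978 has 30 days: 437 − 30 = 407 left.
May 1978 has 31 days: 407 − 31 = 376 left.
April 1978 has 30 days: 376 − 30 = 346 left.
March 1978 has 31 days: 346 − 31 = 315 left.
February 1978 has 28 days (1978 is not a leap year): 315 − 28 = 287 left.
January 1978 has 31 days: 287 − 31 = 256 left.
December 1977 has 31 days: 256 − 31 = 225 left.
November 1977 has 30 days: 225 − 30 = 195 left.
October 1977 has 31 days: 195 − 31 = 164 left.
September 1977 has 30 days: 164 − 30 = 134 left.
August 1977 has 31 days: 134 − 31 = 103 left.
July 1977 has 31 days: 103 − 31 = 72 left.
June 1977 has 30 days: 72 − 30 = 42 left.
May 1977 has 31 days: 42 − 31 = 11 left.
April 1977 has 30 days; 30 − 11 = 19 → April 19, 1977.
Adding 25 weeks (= 175 days) from April 19, 1977:
April has 30 days, so 30 − 19 = 11 days remain after April 19, 1977; 175 − 11 = 164 left.
May 1977 has 31 days: 164 − 31 = 133 left.
June 1977 has 30 days: 133 − 30 = 103 left.
July 1977 has 31 days: 103 − 31 = 72 left.
August 1977 has 31 days: 72 − 31 = 41 left.
September 1977 has 30 days: 41 − 30 = 11 left.
11 days into October 1977 → October 11, 1977.
Counting back 53 days from October 11, 1977:
Going back 11 days from October 11, 1977 reaches the end of the previous month; 53 − 11 = 42 left.
September 1977 has 30 days: 42 − 30 = 12 left.
August 1977 has 31 days; 31 − 12 = 19 → August 19, 1977.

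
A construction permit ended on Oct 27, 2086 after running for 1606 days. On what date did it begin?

June 4, 2082

Going back 1606 days from October 27, 2086.
Going back 27 days from October 27, 2086 reaches the end of the previous month; 1606 − 27 = 1579 left.
September 2086 has 30 days: 1579 − 30 = 1549 left.
August 2086 has 31 days: 1549 − 31 = 1518 left.
July 2086 has 31 days: 1518 − 31 = 1487 left.
June 2086 has 30 days: 1487 − 30 = 1457 left.
May 2086 has 31 days: 1457 − 31 = 1426 left.
April 2086 has 30 days: 1426 − 30 = 1396 left.
March 2086 has 31 days: 1396 − 31 = 1365 left.
February 2086 has 28 days (2086 is not a leap year): 1365 − 28 = 1337 left.
January 2086 has 31 days: 1337 − 31 = 1306 left.
December 2085 has 31 days: 1306 − 31 = 1275 left.
November 2085 has 30 days: 1275 − 30 = 1245 left.
October 2085 has 31 days: 1245 − 31 = 1214 left.
September 2085 has 30 days: 1214 − 30 = 1184 left.
August 2085 has 31 days: 1184 − 31 = 1153 left.
July 2085 has 31 days: 1153 − 31 = 1122 left.
June 2085 has 30 days: 1122 − 30 = 1092 left.
May 2085 has 31 days: 1092 − 31 = 1061 left.
April 2085 has 30 days: 1061 − 30 = 1031 left.
March 2085 has 31 days: 1031 − 31 = 1000 left.
February 2085 has 28 days (2085 is not a leap year): 1000 − 28 = 972 left.
January 2085 has 31 days: 972 − 31 = 941 left.
December 2084 has 31 days: 941 − 31 = 910 left.
November 2084 has 30 days: 910 − 30 = 880 left.
October 2084 has 31 days: 880 − 31 = 849 left.
September 2084 has 30 days: 849 − 30 = 819 left.
August 2084 has 31 days: 819 − 31 = 788 left.
July 2084 has 31 days: 788 − 31 = 757 left.
June 2084 has 30 days: 757 − 30 = 727 left.
May 2084 has 31 days: 727 − 31 = 696 left.
April 2084 has 30 days: 696 − 30 = 666 left.
March 2084 has 31 days: 666 − 31 = 635 left.
February 2084 has 29 days (2084 is a leap year): 635 − 29 = 606 left.
January 2084 has 31 days: 606 − 31 = 575 left.
December 2083 has 31 days: 575 − 31 = 544 left.
November 2083 has 30 days: 544 − 30 = 514 left.
October 2083 has 31 days: 514 − 31 = 483 left.
September 2083 has 30 days: 483 − 30 = 453 left.
August 2083 has 31 days: 453 − 31 = 422 left.
July 2083 has 31 days: 422 − 31 = 391 left.
June 2083 has 30 days: 391 − 30 = 361 left.
May 2083 has 31 days: 361 − 31 = 330 left.
April 2083 has 30 days: 330 − 30 = 300 left.
March 2083 has 31 days: 300 − 31 = 269 left.
February 2083 has 28 days (2083 is not a leap year): 269 − 28 = 241 left.
January 2083 has 31 days: 241 − 31 = 210 left.
December 2082 has 31 days: 210 − 31 = 179 left.
November 2082 has 30 days: 179 − 30 = 149 left.
October 2082 has 31 days: 149 − 31 = 118 left.
September 2082 has 30 days: 118 − 30 = 88 left.
August 2082 has 31 days: 88 − 31 = 57 left.
July 2082 has 31 days: 57 − 31 = 26 left.
June 2082 has 30 days; 30 − 26 = 4 → June 4, 2082.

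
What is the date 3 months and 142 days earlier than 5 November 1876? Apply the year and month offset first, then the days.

Going back 3 months and 142 days from November 5, 1876: first the month/year part, then the days.
month 11 − 3 = 8 → August 1876.
Day 5 is valid in August, giving August 5, 1876.
Now subtract 142 days from August 5, 1876.
Going back 5 days from August 5, 1876 reaches the end of the previous month; 142 − 5 = 137 left.
July 1876 has 31 days: 137 − 31 = 106 left.
June 1876 has 30 days: 106 − 30 = 76 left.
May 1876 has 31 days: 76 − 31 = 45 left.
April 1876 has 30 days: 45 − 30 = 15 left.
March 1876 has 31 days; 31 − 15 = 16 → March 16, 1876.

March 16, 1876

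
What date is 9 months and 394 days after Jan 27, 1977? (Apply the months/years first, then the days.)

November 25, 1978

Advancing 9 months and 394 days from January 27, 1977: first the month/year part, then the days.
month 1 + 9 = 10 → October 1977.
Day 27 is valid in October, giving October 27, 1977.
Now add 394 days from October 27, 1977.
October has 31 days, so 31 − 27 = 4 days remain after October 27, 1977; 394 − 4 = 390 left.
November 1977 has 30 days: 390 − 30 = 360 left.
December 1977 has 31 days: 360 − 31 = 329 left.
January 1978 has 31 days: 329 − 31 = 298 left.
February 1978 has 28 days (1978 is not a leap year): 298 − 28 = 270 left.
March 1978 has 31 days: 270 − 31 = 239 left.
April 1978 has 30 days: 239 − 30 = 209 left.
May 1978 has 31 days: 209 − 31 = 178 left.
June 1978 has 30 days: 178 − 30 = 148 left.
July 1978 has 31 days: 148 − 31 = 117 left.
August 1978 has 31 days: 117 − 31 = 86 left.
September 1978 has 30 days: 86 − 30 = 56 left.
October 1978 has 31 days: 56 − 31 = 25 left.
25 days into November 1978 → November 25, 1978.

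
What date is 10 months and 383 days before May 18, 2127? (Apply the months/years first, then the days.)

June 30, 2125

Subtracting 10 months and 383 days from May 18, 2127: first the month/year part, then the days.
month 5 − 10 = -5, which is month 7 of year 2126 → July 2126.
Day 18 is valid in July, giving July 18, 2126.
Now subtract 383 days from July 18, 2126.
Going back 18 days from July 18, 2126 reaches the end of the previous month; 383 − 18 = 365 left.
June 2126 has 30 days: 365 − 30 = 335 left.
May 2126 has 31 days: 335 − 31 = 304 left.
April 2126 has 30 days: 304 − 30 = 274 left.
March 2126 has 31 days: 274 − 31 = 243 left.
February 2126 has 28 days (2126 is not a leap year): 243 − 28 = 215 left.
January 2126 has 31 days: 215 − 31 = 184 left.
December 2125 has 31 days: 184 − 31 = 153 left.
November 2125 has 30 days: 153 − 30 = 123 left.
October 2125 has 31 days: 123 − 31 = 92 left.
September 2125 has 30 days: 92 − 30 = 62 left.
August 2125 has 31 days: 62 − 31 = 31 left.
July 2125 has 31 days: 31 − 31 = 0 left.
June 2125 has 30 days; 30 − 0 = 30 → June 30, 2125.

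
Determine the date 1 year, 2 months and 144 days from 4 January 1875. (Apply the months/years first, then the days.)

July 26, 1876

Counting forward 1 year, 2 months and 144 days from January 4, 1875: first the month/year part, then the days.
+1 year → 1876; month 1 + 2 = 3 → March 1876.
Day 4 is valid in March, giving March 4, 1876.
Now add 144 days from March 4, 1876.
March has 31 days, so 31 − 4 = 27 days remain after March 4, 1876; 144 − 27 = 117 left.
April 1876 has 30 days: 117 − 30 = 87 left.
May 1876 has 31 days: 87 − 31 = 56 left.
June 1876 has 30 days: 56 − 30 = 26 left.
26 days into July 1876 → July 26, 1876.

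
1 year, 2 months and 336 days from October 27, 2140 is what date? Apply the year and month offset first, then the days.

November 28, 2142

Counting forward 1 year, 2 months and 336 days from October 27, 2140: first the month/year part, then the days.
+1 year → 2141; month 10 + 2 = 12 → December 2141.
Day 27 is valid in December, giving December 27, 2141.
Now add 336 days from December 27, 2141.
December has 31 days, so 31 − 27 = 4 days remain after December 27, 2141; 336 − 4 = 332 left.
January 2142 has 31 days: 332 − 31 = 301 left.
February 2142 has 28 days (2142 is not a leap year): 301 − 28 = 273 left.
March 2142 has 31 days: 273 − 31 = 242 left.
April 2142 has 30 days: 242 − 30 = 212 left.
May 2142 has 31 days: 212 − 31 = 181 left.
June 2142 has 30 days: 181 − 30 = 151 left.
July 2142 has 31 days: 151 − 31 = 120 left.
August 2142 has 31 days: 120 − 31 = 89 left.
September 2142 has 30 days: 89 − 30 = 59 left.
October 2142 has 31 days: 59 − 31 = 28 left.
28 days into November 2142 → November 28, 2142.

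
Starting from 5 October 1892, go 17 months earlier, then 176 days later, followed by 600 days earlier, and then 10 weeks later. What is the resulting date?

May 16, 1890

Counting back 17 months from October 5, 1892:
month 10 − 17 = -7, which is month 5 of year 1891 → May 1891.
Day 5 is valid in May, giving May 5, 1891.
Advancing 176 days from May 5, 1891:
May has 31 days, so 31 − 5 = 26 days remain after May 5, 1891; 176 − 26 = 150 left.
June 1891 has 30 days: 150 − 30 = 120 left.
July 1891 has 31 days: 120 − 31 = 89 left.
August 1891 has 31 days: 89 − 31 = 58 left.
September 1891 has 30 days: 58 − 30 = 28 left.
28 days into October 1891 → October 28, 1891.
Going back 600 days from October 28, 1891:
Going back 28 days from October 28, 1891 reaches the end of the previous month; 600 − 28 = 572 left.
September 1891 has 30 days: 572 − 30 = 542 left.
August 1891 has 31 days: 542 − 31 = 511 left.
July 1891 has 31 days: 511 − 31 = 480 left.
June 1891 has 30 days: 480 − 30 = 450 left.
May 1891 has 31 days: 450 − 31 = 419 left.
April 1891 has 30 days: 419 − 30 = 389 left.
March 1891 has 31 days: 389 − 31 = 358 left.
February 1891 has 28 days (1891 is not a leap year): 358 − 28 = 330 left.
January 1891 has 31 days: 330 − 31 = 299 left.
December 1890 has 31 days: 299 − 31 = 268 left.
November 1890 has 30 days: 268 − 30 = 238 left.
October 1890 has 31 days: 238 − 31 = 207 left.
September 1890 has 30 days: 207 − 30 = 177 left.
August 1890 has 31 days: 177 − 31 = 146 left.
July 1890 has 31 days: 146 − 31 = 115 left.
June 1890 has 30 days: 115 − 30 = 85 left.
May 1890 has 31 days: 85 − 31 = 54 left.
April 1890 has 30 days: 54 − 30 = 24 left.
March 1890 has 31 days; 31 − 24 = 7 → March 7, 1890.
Advancing 10 weeks (= 70 days) from March 7, 1890:
March has 31 days, so 31 − 7 = 24 days remain after March 7, 1890; 70 − 24 = 46 left.
April 1890 has 30 days: 46 − 30 = 16 left.
16 days into May 1890 → May 16, 1890.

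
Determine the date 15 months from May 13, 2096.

August 13, 2097

Counting forward 15 months from May 13, 2096.
month 5 + 15 = 20, which is month 8 of year 2097 → August 2097.
Day 13 is valid in August, giving August 13, 2097.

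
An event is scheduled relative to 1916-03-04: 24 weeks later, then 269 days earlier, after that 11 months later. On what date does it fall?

October 24, 1916

Counting forward 24 weeks (= 168 days) from March 4, 1916:
March has 31 days, so 31 − 4 = 27 days remain after March 4, 1916; 168 − 27 = 141 left.
April 1916 has 30 days: 141 − 30 = 111 left.
May 1916 has 31 days: 111 − 31 = 80 left.
June 1916 has 30 days: 80 − 30 = 50 left.
July 1916 has 31 days: 50 − 31 = 19 left.
19 days into August 1916 → August 19, 1916.
Counting back 269 days from August 19, 1916:
Going back 19 days from August 19, 1916 reaches the end of the previous month; 269 − 19 = 250 left.
July 1916 has 31 days: 250 − 31 = 219 left.
June 1916 has 30 days: 219 − 30 = 189 left.
May 1916 has 31 days: 189 − 31 = 158 left.
April 1916 has 30 days: 158 − 30 = 128 left.
March 1916 has 31 days: 128 − 31 = 97 left.
February 1916 has 29 days (1916 is a leap year): 97 − 29 = 68 left.
January 1916 has 31 days: 68 − 31 = 37 left.
December 1915 has 31 days: 37 − 31 = 6 left.
November 1915 has 30 days; 30 − 6 = 24 → November 24, 1915.
Counting forward 11 months from November 24, 1915:
month 11 + 11 = 22, which is month 10 of year 1916 → October 1916.
Day 24 is valid in October, giving October 24, 1916.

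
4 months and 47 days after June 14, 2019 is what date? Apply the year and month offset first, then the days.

Advancing 4 months and 47 days from June 14, 2019: first the month/year part, then the days.
month 6 + 4 = 10 → October 2019.
Day 14 is valid in October, giving October 14, 2019.
Now add 47 days from October 14, 2019.
October has 31 days, so 31 − 14 = 17 days remain after October 14, 2019; 47 − 17 = 30 left.
30 days into November 2019 → November 30, 2019.

November 30, 2019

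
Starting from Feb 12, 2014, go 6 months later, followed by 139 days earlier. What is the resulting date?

Advancing 6 months from February 12, 2014:
month 2 + 6 = 8 → August 2014.
Day 12 is valid in August, giving August 12, 2014.
Going back 139 days from August 12, 2014:
Going back 12 days from August 12, 2014 reaches the end of the previous month; 139 − 12 = 127 left.
July 2014 has 31 days: 127 − 31 = 96 left.
June 2014 has 30 days: 96 − 30 = 66 left.
May 2014 has 31 days: 66 − 31 = 35 left.
April 2014 has 30 days: 35 − 30 = 5 left.
March 2014 has 31 days; 31 − 5 = 26 → March 26, 2014.

March 26, 2014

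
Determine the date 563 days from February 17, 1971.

September 2, 1972

Counting forward 563 days from February 17, 1971.
February has 28 days, so 28 − 17 = 11 days remain after February 17, 1971; 563 − 11 = 552 left.
March 1971 has 31 days: 552 − 31 = 521 left.
April 1971 has 30 days: 521 − 30 = 491 left.
May 1971 has 31 days: 491 − 31 = 460 left.
June 1971 has 30 days: 460 − 30 = 430 left.
July 1971 has 31 days: 430 − 31 = 399 left.
August 1971 has 31 days: 399 − 31 = 368 left.
September 1971 has 30 days: 368 − 30 = 338 left.
October 1971 has 31 days: 338 − 31 = 307 left.
November 1971 has 30 days: 307 − 30 = 277 left.
December 1971 has 31 days: 277 − 31 = 246 left.
January 1972 has 31 days: 246 − 31 = 215 left.
February 1972 has 29 days (1972 is a leap year): 215 − 29 = 186 left.
March 1972 has 31 days: 186 − 31 = 155 left.
April 1972 has 30 days: 155 − 30 = 125 left.
May 1972 has 31 days: 125 − 31 = 94 left.
June 1972 has 30 days: 94 − 30 = 64 left.
July 1972 has 31 days: 64 − 31 = 33 left.
August 1972 has 31 days: 33 − 31 = 2 left.
2 days into September 1972 → September 2, 1972.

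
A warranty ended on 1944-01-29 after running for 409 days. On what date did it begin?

December 16, 1942

Going back 409 days from January 29, 1944.
Going back 29 days from January 29, 1944 reaches the end of the previous month; 409 − 29 = 380 left.
December 1943 has 31 days: 380 − 31 = 349 left.
November 1943 has 30 days: 349 − 30 = 319 left.
October 1943 has 31 days: 319 − 31 = 288 left.
September 1943 has 30 days: 288 − 30 = 258 left.
August 1943 has 31 days: 258 − 31 = 227 left.
July 1943 has 31 days: 227 − 31 = 196 left.
June 1943 has 30 days: 196 − 30 = 166 left.
May 1943 has 31 days: 166 − 31 = 135 left.
April 1943 has 30 days: 135 − 30 = 105 left.
March 1943 has 31 days: 105 − 31 = 74 left.
February 1943 has 28 days (1943 is not a leap year): 74 − 28 = 46 left.
January 1943 has 31 days: 46 − 31 = 15 left.
December 1942 has 31 days; 31 − 15 = 16 → December 16, 1942.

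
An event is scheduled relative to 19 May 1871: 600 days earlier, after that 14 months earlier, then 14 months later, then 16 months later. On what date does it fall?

January 26, 1871

Counting back 600 days from May 19, 1871:
Going back 19 days from May 19, 1871 reaches the end of the previous month; 600 − 19 = 581 left.
April 1871 has 30 days: 581 − 30 = 551 left.
March 1871 has 31 days: 551 − 31 = 520 left.
February 1871 has 28 days (1871 is not a leap year): 520 − 28 = 492 left.
January 1871 has 31 days: 492 − 31 = 461 left.
December 1870 has 31 days: 461 − 31 = 430 left.
November 1870 has 30 days: 430 − 30 = 400 left.
October 1870 has 31 days: 400 − 31 = 369 left.
September 1870 has 30 days: 369 − 30 = 339 left.
August 1870 has 31 days: 339 − 31 = 308 left.
July 1870 has 31 days: 308 − 31 = 277 left.
June 1870 has 30 days: 277 − 30 = 247 left.
May 1870 has 31 days: 247 − 31 = 216 left.
April 1870 has 30 days: 216 − 30 = 186 left.
March 1870 has 31 days: 186 − 31 = 155 left.
February 1870 has 28 days (1870 is not a leap year): 155 − 28 = 127 left.
January 1870 has 31 days: 127 − 31 = 96 left.
December 1869 has 31 days: 96 − 31 = 65 left.
November 1869 has 30 days: 65 − 30 = 35 left.
October 1869 has 31 days: 35 − 31 = 4 left.
September 1869 has 30 days; 30 − 4 = 26 → September 26, 1869.
Going back 14 months from September 26, 1869:
month 9 − 14 = -5, which is month 7 of year 1868 → July 1868.
Day 26 is valid in July, giving July 26, 1868.
Adding 14 months from July 26, 1868:
month 7 + 14 = 21, which is month 9 of year 1869 → September 1869.
Day 26 is valid in September, giving September 26, 1869.
Advancing 16 months from September 26, 1869:
month 9 + 16 = 25, which is month 1 of year 1871 → January 1871.
Day 26 is valid in January, giving January 26, 1871.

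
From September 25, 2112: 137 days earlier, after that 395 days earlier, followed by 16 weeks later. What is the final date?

August 2, 2111

Subtracting 137 days from September 25, 2112:
Going back 25 days from September 25, 2112 reaches the end of the previous month; 137 − 25 = 112 left.
August 2112 has 31 days: 112 − 31 = 81 left.
July 2112 has 31 days: 81 − 31 = 50 left.
June 2112 has 30 days: 50 − 30 = 20 left.
May 2112 has 31 days; 31 − 20 = 11 → May 11, 2112.
Subtracting 395 days from May 11, 2112:
Going back 11 days from May 11, 2112 reaches the end of the previous month; 395 − 11 = 384 left.
April 2112 has 30 days: 384 − 30 = 354 left.
March 2112 has 31 days: 354 − 31 = 323 left.
February 2112 has 29 days (2112 is a leap year): 323 − 29 = 294 left.
January 2112 has 31 days: 294 − 31 = 263 left.
December 2111 has 31 days: 263 − 31 = 232 left.
November 2111 has 30 days: 232 − 30 = 202 left.
October 2111 has 31 days: 202 − 31 = 171 left.
September 2111 has 30 days: 171 − 30 = 141 left.
August 2111 has 31 days: 141 − 31 = 110 left.
July 2111 has 31 days: 110 − 31 = 79 left.
June 2111 has 30 days: 79 − 30 = 49 left.
May 2111 has 31 days: 49 − 31 = 18 left.
April 2111 has 30 days; 30 − 18 = 12 → April 12, 2111.
Advancing 16 weeks (= 112 days) from April 12, 2111:
April has 30 days, so 30 − 12 = 18 days remain after April 12, 2111; 112 − 18 = 94 left.
May 2111 has 31 days: 94 − 31 = 63 left.
June 2111 has 30 days: 63 − 30 = 33 left.
July 2111 has 31 days: 33 − 31 = 2 left.
2 days into August 2111 → August 2, 2111.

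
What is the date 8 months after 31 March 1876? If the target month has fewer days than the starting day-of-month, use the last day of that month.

November 30, 1876

Adding 8 months from March 31, 1876.
month 3 + 8 = 11 → November 1876.
November 1876 has only 30 days and the start was day 31, so the date clamps to November 30, 1876.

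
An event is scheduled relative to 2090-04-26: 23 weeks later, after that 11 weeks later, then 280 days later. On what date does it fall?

September 26, 2091

Counting forward 23 weeks (= 161 days) from April 26, 2090:
April has 30 days, so 30 − 26 = 4 days remain after April 26, 2090; 161 − 4 = 157 left.
May 2090 has 31 days: 157 − 31 = 126 left.
June 2090 has 30 days: 126 − 30 = 96 left.
July 2090 has 31 days: 96 − 31 = 65 left.
August 2090 has 31 days: 65 − 31 = 34 left.
September 2090 has 30 days: 34 − 30 = 4 left.
4 days into October 2090 → October 4, 2090.
Advancing 11 weeks (= 77 days) from October 4, 2090:
October has 31 days, so 31 − 4 = 27 days remain after October 4, 2090; 77 − 27 = 50 left.
November 2090 has 30 days: 50 − 30 = 20 left.
20 days into December 2090 → December 20, 2090.
Adding 280 days from December 20, 2090:
December has 31 days, so 31 − 20 = 11 days remain after December 20, 2090; 280 − 11 = 269 left.
January 2091 has 31 days: 269 − 31 = 238 left.
February 2091 has 28 days (2091 is not a leap year): 238 − 28 = 210 left.
March 2091 has 31 days: 210 − 31 = 179 left.
April 2091 has 30 days: 179 − 30 = 149 left.
May 2091 has 31 days: 149 − 31 = 118 left.
June 2091 has 30 days: 118 − 30 = 88 left.
July 2091 has 31 days: 88 − 31 = 57 left.
August 2091 has 31 days: 57 − 31 = 26 left.
26 days into September 2091 → September 26, 2091.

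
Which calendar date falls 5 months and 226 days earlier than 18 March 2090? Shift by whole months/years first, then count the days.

March 6, 2089

Going back 5 months and 226 days from March 18, 2090: first the month/year part, then the days.
month 3 − 5 = -2, which is month 10 of year 2089 → October 2089.
Day 18 is valid in October, giving October 18, 2089.
Now subtract 226 days from October 18, 2089.
Going back 18 days from October 18, 2089 reaches the end of the previous month; 226 − 18 = 208 left.
September 2089 has 30 days: 208 − 30 = 178 left.
August 2089 has 31 days: 178 − 31 = 147 left.
July 2089 has 31 days: 147 − 31 = 116 left.
June 2089 has 30 days: 116 − 30 = 86 left.
May 2089 has 31 days: 86 − 31 = 55 left.
April 2089 has 30 days: 55 − 30 = 25 left.
March 2089 has 31 days; 31 − 25 = 6 → March 6, 2089.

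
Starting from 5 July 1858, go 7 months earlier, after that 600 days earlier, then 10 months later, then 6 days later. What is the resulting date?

Counting back 7 months from July 5, 1858:
month 7 − 7 = 0, which is month 12 of year 1857 → December 1857.
Day 5 is valid in December, giving December 5, 1857.
Going back 600 days from December 5, 1857:
Going back 5 days from December 5, 1857 reaches the end of the previous month; 600 − 5 = 595 left.
November 1857 has 30 days: 595 − 30 = 565 left.
October 1857 has 31 days: 565 − 31 = 534 left.
September 1857 has 30 days: 534 − 30 = 504 left.
August 1857 has 31 days: 504 − 31 = 473 left.
July 1857 has 31 days: 473 − 31 = 442 left.
June 1857 has 30 days: 442 − 30 = 412 left.
May 1857 has 31 days: 412 − 31 = 381 left.
April 1857 has 30 days: 381 − 30 = 351 left.
March 1857 has 31 days: 351 − 31 = 320 left.
February 1857 has 28 days (1857 is not a leap year): 320 − 28 = 292 left.
January 1857 has 31 days: 292 − 31 = 261 left.
December 1856 has 31 days: 261 − 31 = 230 left.
November 1856 has 30 days: 230 − 30 = 200 left.
October 1856 has 31 days: 200 − 31 = 169 left.
September 1856 has 30 days: 169 − 30 = 139 left.
August 1856 has 31 days: 139 − 31 = 108 left.
July 1856 has 31 days: 108 − 31 = 77 left.
June 1856 has 30 days: 77 − 30 = 47 left.
May 1856 has 31 days: 47 − 31 = 16 left.
April 1856 has 30 days; 30 − 16 = 14 → April 14, 1856.
Counting forward 10 months from April 14, 1856:
month 4 + 10 = 14, which is month 2 of year 1857 → February 1857.
Day 14 is valid in February, giving February 14, 1857.
Advancing 6 days from February 14, 1857:
February has 28 days; 14 + 6 = 20, still in February.

February 20, 1857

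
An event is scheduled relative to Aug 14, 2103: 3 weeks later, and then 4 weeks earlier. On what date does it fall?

Advancing 3 weeks (= 21 days) from August 14, 2103:
August has 31 days, so 31 − 14 = 17 days remain after August 14, 2103; 21 − 17 = 4 left.
4 days into September 2103 → September 4, 2103.
Subtracting 4 weeks (= 28 days) from September 4, 2103:
Going back 4 days from September 4, 2103 reaches the end of the previous month; 28 − 4 = 24 left.
August 2103 has 31 days; 31 − 24 = 7 → August 7, 2103.

August 7, 2103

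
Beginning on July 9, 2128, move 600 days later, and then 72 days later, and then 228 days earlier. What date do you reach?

Counting forward 600 days from July 9, 2128:
July has 31 days, so 31 − 9 = 22 days remain after July 9, 2128; 600 − 22 = 578 left.
August 2128 has 31 days: 578 − 31 = 547 left.
September 2128 has 30 days: 547 − 30 = 517 left.
October 2128 has 31 days: 517 − 31 = 486 left.
November 2128 has 30 days: 486 − 30 = 456 left.
December 2128 has 31 days: 456 − 31 = 425 left.
January 2129 has 31 days: 425 − 31 = 394 left.
February 2129 has 28 days (2129 is not a leap year): 394 − 28 = 366 left.
March 2129 has 31 days: 366 − 31 = 335 left.
April 2129 has 30 days: 335 − 30 = 305 left.
May 2129 has 31 days: 305 − 31 = 274 left.
June 2129 has 30 days: 274 − 30 = 244 left.
July 2129 has 31 days: 244 − 31 = 213 left.
August 2129 has 31 days: 213 − 31 = 182 left.
September 2129 has 30 days: 182 − 30 = 152 left.
October 2129 has 31 days: 152 − 31 = 121 left.
November 2129 has 30 days: 121 − 30 = 91 left.
December 2129 has 31 days: 91 − 31 = 60 left.
January 2130 has 31 days: 60 − 31 = 29 left.
February 2130 has 28 days (2130 is not a leap year): 29 − 28 = 1 left.
1 day into March 2130 → March 1, 2130.
Advancing 72 days from March 1, 2130:
March has 31 days, so 31 − 1 = 30 days remain after March 1, 2130; 72 − 30 = 42 left.
April 2130 has 30 days: 42 − 30 = 12 left.
12 days into May 2130 → May 12, 2130.
Going back 228 days from May 12, 2130:
Going back 12 days from May 12, 2130 reaches the end of the previous month; 228 − 12 = 216 left.
April 2130 has 30 days: 216 − 30 = 186 left.
March 2130 has 31 days: 186 − 31 = 155 left.
February 2130 has 28 days (2130 is not a leap year): 155 − 28 = 127 left.
January 2130 has 31 days: 127 − 31 = 96 left.
December 2129 has 31 days: 96 − 31 = 65 left.
November 2129 has 30 days: 65 − 30 = 35 left.
October 2129 has 31 days: 35 − 31 = 4 left.
September 2129 has 30 days; 30 − 4 = 26 → September 26, 2129.

September 26, 2129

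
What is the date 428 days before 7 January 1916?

November 5, 1914

Subtracting 428 days from January 7, 1916.
Going back 7 days from January 7, 1916 reaches the end of the previous month; 428 − 7 = 421 left.
December 1915 has 31 days: 421 − 31 = 390 left.
November 1915 has 30 days: 390 − 30 = 360 left.
October 1915 has 31 days: 360 − 31 = 329 left.
September 1915 has 30 days: 329 − 30 = 299 left.
August 1915 has 31 days: 299 − 31 = 268 left.
July 1915 has 31 days: 268 − 31 = 237 left.
June 1915 has 30 days: 237 − 30 = 207 left.
May 1915 has 31 days: 207 − 31 = 176 left.
April 1915 has 30 days: 176 − 30 = 146 left.
March 1915 has 31 days: 146 − 31 = 115 left.
February 1915 has 28 days (1915 is not a leap year): 115 − 28 = 87 left.
January 1915 has 31 days: 87 − 31 = 56 left.
December 1914 has 31 days: 56 − 31 = 25 left.
November 1914 has 30 days; 30 − 25 = 5 → November 5, 1914.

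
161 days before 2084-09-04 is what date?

Subtracting 161 days from September 4, 2084.
Going back 4 days from September 4, 2084 reaches the end of the previous month; 161 − 4 = 157 left.
August 2084 has 31 days: 157 − 31 = 126 left.
July 2084 has 31 days: 126 − 31 = 95 left.
June 2084 has 30 days: 95 − 30 = 65 left.
May 2084 has 31 days: 65 − 31 = 34 left.
April 2084 has 30 days: 34 − 30 = 4 left.
March 2084 has 31 days; 31 − 4 = 27 → March 27, 2084.

March 27, 2084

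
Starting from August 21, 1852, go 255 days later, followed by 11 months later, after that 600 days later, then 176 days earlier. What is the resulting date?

Advancing 255 days from August 21, 1852:
August has 31 days, so 31 − 21 = 10 days remain after August 21, 1852; 255 − 10 = 245 left.
September 1852 has 30 days: 245 − 30 = 215 left.
October 1852 has 31 days: 215 − 31 = 184 left.
November 1852 has 30 days: 184 − 30 = 154 left.
December 1852 has 31 days: 154 − 31 = 123 left.
January 1853 has 31 days: 123 − 31 = 92 left.
February 1853 has 28 days (1853 is not a leap year): 92 − 28 = 64 left.
March 1853 has 31 days: 64 − 31 = 33 left.
April 1853 has 30 days: 33 − 30 = 3 left.
3 days into May 1853 → May 3, 1853.
Adding 11 months from May 3, 1853:
month 5 + 11 = 16, which is month 4 of year 1854 → April 1854.
Day 3 is valid in April, giving April 3, 1854.
Advancing 600 days from April 3, 1854:
April has 30 days, so 30 − 3 = 27 days remain after April 3, 1854; 600 − 27 = 573 left.
May 1854 has 31 days: 573 − 31 = 542 left.
June 1854 has 30 days: 542 − 30 = 512 left.
July 1854 has 31 days: 512 − 31 = 481 left.
August 1854 has 31 days: 481 − 31 = 450 left.
September 1854 has 30 days: 450 − 30 = 420 left.
October 1854 has 31 days: 420 − 31 = 389 left.
November 1854 has 30 days: 389 − 30 = 359 left.
December 1854 has 31 days: 359 − 31 = 328 left.
January 1855 has 31 days: 328 − 31 = 297 left.
February 1855 has 28 days (1855 is not a leap year): 297 − 28 = 269 left.
March 1855 has 31 days: 269 − 31 = 238 left.
April 1855 has 30 days: 238 − 30 = 208 left.
May 1855 has 31 days: 208 − 31 = 177 left.
June 1855 has 30 days: 177 − 30 = 147 left.
July 1855 has 31 days: 147 − 31 = 116 left.
August 1855 has 31 days: 116 − 31 = 85 left.
September 1855 has 30 days: 85 − 30 = 55 left.
October 1855 has 31 days: 55 − 31 = 24 left.
24 days into November 1855 → November 24, 1855.
Subtracting 176 days from November 24, 1855:
Going back 24 days from November 24, 1855 reaches the end of the previous month; 176 − 24 = 152 left.
October 1855 has 31 days: 152 − 31 = 121 left.
September 1855 has 30 days: 121 − 30 = 91 left.
August 1855 has 31 days: 91 − 31 = 60 left.
July 1855 has 31 days: 60 − 31 = 29 left.
June 1855 has 30 days; 30 − 29 = 1 → June 1, 1855.

June 1, 1855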